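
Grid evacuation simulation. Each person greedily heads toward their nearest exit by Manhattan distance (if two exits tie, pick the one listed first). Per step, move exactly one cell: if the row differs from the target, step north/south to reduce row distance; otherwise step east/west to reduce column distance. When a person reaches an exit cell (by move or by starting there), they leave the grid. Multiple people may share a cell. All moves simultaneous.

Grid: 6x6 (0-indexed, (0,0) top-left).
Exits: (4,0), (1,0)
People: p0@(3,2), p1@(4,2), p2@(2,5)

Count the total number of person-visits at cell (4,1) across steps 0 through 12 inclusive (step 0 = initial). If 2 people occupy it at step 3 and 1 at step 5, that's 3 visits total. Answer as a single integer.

Answer: 2

Derivation:
Step 0: p0@(3,2) p1@(4,2) p2@(2,5) -> at (4,1): 0 [-], cum=0
Step 1: p0@(4,2) p1@(4,1) p2@(1,5) -> at (4,1): 1 [p1], cum=1
Step 2: p0@(4,1) p1@ESC p2@(1,4) -> at (4,1): 1 [p0], cum=2
Step 3: p0@ESC p1@ESC p2@(1,3) -> at (4,1): 0 [-], cum=2
Step 4: p0@ESC p1@ESC p2@(1,2) -> at (4,1): 0 [-], cum=2
Step 5: p0@ESC p1@ESC p2@(1,1) -> at (4,1): 0 [-], cum=2
Step 6: p0@ESC p1@ESC p2@ESC -> at (4,1): 0 [-], cum=2
Total visits = 2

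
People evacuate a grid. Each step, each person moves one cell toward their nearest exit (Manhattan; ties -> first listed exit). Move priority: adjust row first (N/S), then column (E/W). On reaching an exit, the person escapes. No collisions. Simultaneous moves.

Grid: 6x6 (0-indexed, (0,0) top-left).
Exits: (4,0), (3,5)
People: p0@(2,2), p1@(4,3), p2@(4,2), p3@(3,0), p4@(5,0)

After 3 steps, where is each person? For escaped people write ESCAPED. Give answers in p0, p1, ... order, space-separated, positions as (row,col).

Step 1: p0:(2,2)->(3,2) | p1:(4,3)->(4,2) | p2:(4,2)->(4,1) | p3:(3,0)->(4,0)->EXIT | p4:(5,0)->(4,0)->EXIT
Step 2: p0:(3,2)->(4,2) | p1:(4,2)->(4,1) | p2:(4,1)->(4,0)->EXIT | p3:escaped | p4:escaped
Step 3: p0:(4,2)->(4,1) | p1:(4,1)->(4,0)->EXIT | p2:escaped | p3:escaped | p4:escaped

(4,1) ESCAPED ESCAPED ESCAPED ESCAPED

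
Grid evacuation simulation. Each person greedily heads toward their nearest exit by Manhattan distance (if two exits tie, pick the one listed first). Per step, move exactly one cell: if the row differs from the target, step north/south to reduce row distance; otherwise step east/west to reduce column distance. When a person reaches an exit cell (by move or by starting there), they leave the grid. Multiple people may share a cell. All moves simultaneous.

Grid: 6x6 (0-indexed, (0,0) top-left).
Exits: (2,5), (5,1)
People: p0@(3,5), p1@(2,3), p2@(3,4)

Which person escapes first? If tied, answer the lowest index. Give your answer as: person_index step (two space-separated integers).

Answer: 0 1

Derivation:
Step 1: p0:(3,5)->(2,5)->EXIT | p1:(2,3)->(2,4) | p2:(3,4)->(2,4)
Step 2: p0:escaped | p1:(2,4)->(2,5)->EXIT | p2:(2,4)->(2,5)->EXIT
Exit steps: [1, 2, 2]
First to escape: p0 at step 1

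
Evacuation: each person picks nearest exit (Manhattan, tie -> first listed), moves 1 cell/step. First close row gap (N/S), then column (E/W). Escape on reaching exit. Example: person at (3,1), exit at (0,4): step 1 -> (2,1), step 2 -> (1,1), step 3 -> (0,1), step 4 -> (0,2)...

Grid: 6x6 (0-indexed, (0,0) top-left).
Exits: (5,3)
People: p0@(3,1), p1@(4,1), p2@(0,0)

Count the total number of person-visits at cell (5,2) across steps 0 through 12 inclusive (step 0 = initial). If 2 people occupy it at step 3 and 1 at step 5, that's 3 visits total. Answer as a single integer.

Step 0: p0@(3,1) p1@(4,1) p2@(0,0) -> at (5,2): 0 [-], cum=0
Step 1: p0@(4,1) p1@(5,1) p2@(1,0) -> at (5,2): 0 [-], cum=0
Step 2: p0@(5,1) p1@(5,2) p2@(2,0) -> at (5,2): 1 [p1], cum=1
Step 3: p0@(5,2) p1@ESC p2@(3,0) -> at (5,2): 1 [p0], cum=2
Step 4: p0@ESC p1@ESC p2@(4,0) -> at (5,2): 0 [-], cum=2
Step 5: p0@ESC p1@ESC p2@(5,0) -> at (5,2): 0 [-], cum=2
Step 6: p0@ESC p1@ESC p2@(5,1) -> at (5,2): 0 [-], cum=2
Step 7: p0@ESC p1@ESC p2@(5,2) -> at (5,2): 1 [p2], cum=3
Step 8: p0@ESC p1@ESC p2@ESC -> at (5,2): 0 [-], cum=3
Total visits = 3

Answer: 3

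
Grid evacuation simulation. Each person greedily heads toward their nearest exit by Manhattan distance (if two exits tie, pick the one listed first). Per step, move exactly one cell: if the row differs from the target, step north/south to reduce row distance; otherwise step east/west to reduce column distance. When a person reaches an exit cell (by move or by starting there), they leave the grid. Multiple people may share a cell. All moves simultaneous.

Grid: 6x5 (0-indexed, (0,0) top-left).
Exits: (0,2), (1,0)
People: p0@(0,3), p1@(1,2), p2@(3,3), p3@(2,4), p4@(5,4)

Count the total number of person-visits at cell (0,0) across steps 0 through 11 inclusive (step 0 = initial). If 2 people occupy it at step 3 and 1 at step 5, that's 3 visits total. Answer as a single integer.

Step 0: p0@(0,3) p1@(1,2) p2@(3,3) p3@(2,4) p4@(5,4) -> at (0,0): 0 [-], cum=0
Step 1: p0@ESC p1@ESC p2@(2,3) p3@(1,4) p4@(4,4) -> at (0,0): 0 [-], cum=0
Step 2: p0@ESC p1@ESC p2@(1,3) p3@(0,4) p4@(3,4) -> at (0,0): 0 [-], cum=0
Step 3: p0@ESC p1@ESC p2@(0,3) p3@(0,3) p4@(2,4) -> at (0,0): 0 [-], cum=0
Step 4: p0@ESC p1@ESC p2@ESC p3@ESC p4@(1,4) -> at (0,0): 0 [-], cum=0
Step 5: p0@ESC p1@ESC p2@ESC p3@ESC p4@(0,4) -> at (0,0): 0 [-], cum=0
Step 6: p0@ESC p1@ESC p2@ESC p3@ESC p4@(0,3) -> at (0,0): 0 [-], cum=0
Step 7: p0@ESC p1@ESC p2@ESC p3@ESC p4@ESC -> at (0,0): 0 [-], cum=0
Total visits = 0

Answer: 0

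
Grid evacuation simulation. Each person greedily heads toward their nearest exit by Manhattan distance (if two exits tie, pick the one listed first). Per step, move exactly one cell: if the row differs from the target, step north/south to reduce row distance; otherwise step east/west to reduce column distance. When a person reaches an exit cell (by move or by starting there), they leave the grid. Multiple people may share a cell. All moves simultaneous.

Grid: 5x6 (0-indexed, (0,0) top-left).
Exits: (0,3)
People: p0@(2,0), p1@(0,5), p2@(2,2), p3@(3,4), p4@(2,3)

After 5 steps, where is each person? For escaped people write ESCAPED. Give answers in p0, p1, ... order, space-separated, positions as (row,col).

Step 1: p0:(2,0)->(1,0) | p1:(0,5)->(0,4) | p2:(2,2)->(1,2) | p3:(3,4)->(2,4) | p4:(2,3)->(1,3)
Step 2: p0:(1,0)->(0,0) | p1:(0,4)->(0,3)->EXIT | p2:(1,2)->(0,2) | p3:(2,4)->(1,4) | p4:(1,3)->(0,3)->EXIT
Step 3: p0:(0,0)->(0,1) | p1:escaped | p2:(0,2)->(0,3)->EXIT | p3:(1,4)->(0,4) | p4:escaped
Step 4: p0:(0,1)->(0,2) | p1:escaped | p2:escaped | p3:(0,4)->(0,3)->EXIT | p4:escaped
Step 5: p0:(0,2)->(0,3)->EXIT | p1:escaped | p2:escaped | p3:escaped | p4:escaped

ESCAPED ESCAPED ESCAPED ESCAPED ESCAPED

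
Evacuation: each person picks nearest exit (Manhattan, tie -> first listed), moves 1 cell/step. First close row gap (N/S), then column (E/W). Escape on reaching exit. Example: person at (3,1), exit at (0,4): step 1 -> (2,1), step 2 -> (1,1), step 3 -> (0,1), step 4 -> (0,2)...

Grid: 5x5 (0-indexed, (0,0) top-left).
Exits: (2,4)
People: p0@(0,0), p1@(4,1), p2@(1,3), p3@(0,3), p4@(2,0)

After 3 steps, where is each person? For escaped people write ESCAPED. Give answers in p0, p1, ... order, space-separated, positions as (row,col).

Step 1: p0:(0,0)->(1,0) | p1:(4,1)->(3,1) | p2:(1,3)->(2,3) | p3:(0,3)->(1,3) | p4:(2,0)->(2,1)
Step 2: p0:(1,0)->(2,0) | p1:(3,1)->(2,1) | p2:(2,3)->(2,4)->EXIT | p3:(1,3)->(2,3) | p4:(2,1)->(2,2)
Step 3: p0:(2,0)->(2,1) | p1:(2,1)->(2,2) | p2:escaped | p3:(2,3)->(2,4)->EXIT | p4:(2,2)->(2,3)

(2,1) (2,2) ESCAPED ESCAPED (2,3)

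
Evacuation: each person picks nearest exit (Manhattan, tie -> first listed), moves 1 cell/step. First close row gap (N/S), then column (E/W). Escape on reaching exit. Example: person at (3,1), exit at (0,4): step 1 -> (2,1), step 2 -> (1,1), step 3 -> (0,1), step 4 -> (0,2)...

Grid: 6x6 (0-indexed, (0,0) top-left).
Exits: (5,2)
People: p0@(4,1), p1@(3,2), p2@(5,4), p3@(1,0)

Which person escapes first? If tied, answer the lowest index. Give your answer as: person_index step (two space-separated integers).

Answer: 0 2

Derivation:
Step 1: p0:(4,1)->(5,1) | p1:(3,2)->(4,2) | p2:(5,4)->(5,3) | p3:(1,0)->(2,0)
Step 2: p0:(5,1)->(5,2)->EXIT | p1:(4,2)->(5,2)->EXIT | p2:(5,3)->(5,2)->EXIT | p3:(2,0)->(3,0)
Step 3: p0:escaped | p1:escaped | p2:escaped | p3:(3,0)->(4,0)
Step 4: p0:escaped | p1:escaped | p2:escaped | p3:(4,0)->(5,0)
Step 5: p0:escaped | p1:escaped | p2:escaped | p3:(5,0)->(5,1)
Step 6: p0:escaped | p1:escaped | p2:escaped | p3:(5,1)->(5,2)->EXIT
Exit steps: [2, 2, 2, 6]
First to escape: p0 at step 2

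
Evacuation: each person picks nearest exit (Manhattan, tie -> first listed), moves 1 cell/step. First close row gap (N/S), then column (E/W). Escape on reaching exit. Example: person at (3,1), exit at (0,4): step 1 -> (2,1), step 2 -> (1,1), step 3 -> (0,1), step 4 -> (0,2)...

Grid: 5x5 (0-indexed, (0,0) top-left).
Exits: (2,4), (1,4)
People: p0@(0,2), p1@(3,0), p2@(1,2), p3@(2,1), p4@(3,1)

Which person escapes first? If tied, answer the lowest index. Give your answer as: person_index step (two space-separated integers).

Answer: 2 2

Derivation:
Step 1: p0:(0,2)->(1,2) | p1:(3,0)->(2,0) | p2:(1,2)->(1,3) | p3:(2,1)->(2,2) | p4:(3,1)->(2,1)
Step 2: p0:(1,2)->(1,3) | p1:(2,0)->(2,1) | p2:(1,3)->(1,4)->EXIT | p3:(2,2)->(2,3) | p4:(2,1)->(2,2)
Step 3: p0:(1,3)->(1,4)->EXIT | p1:(2,1)->(2,2) | p2:escaped | p3:(2,3)->(2,4)->EXIT | p4:(2,2)->(2,3)
Step 4: p0:escaped | p1:(2,2)->(2,3) | p2:escaped | p3:escaped | p4:(2,3)->(2,4)->EXIT
Step 5: p0:escaped | p1:(2,3)->(2,4)->EXIT | p2:escaped | p3:escaped | p4:escaped
Exit steps: [3, 5, 2, 3, 4]
First to escape: p2 at step 2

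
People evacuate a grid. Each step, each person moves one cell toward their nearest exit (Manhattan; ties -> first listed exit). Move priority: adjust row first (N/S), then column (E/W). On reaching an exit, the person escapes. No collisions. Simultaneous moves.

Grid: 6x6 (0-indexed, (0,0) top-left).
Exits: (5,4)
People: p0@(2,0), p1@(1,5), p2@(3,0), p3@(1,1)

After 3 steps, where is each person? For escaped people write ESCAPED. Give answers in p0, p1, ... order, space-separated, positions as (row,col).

Step 1: p0:(2,0)->(3,0) | p1:(1,5)->(2,5) | p2:(3,0)->(4,0) | p3:(1,1)->(2,1)
Step 2: p0:(3,0)->(4,0) | p1:(2,5)->(3,5) | p2:(4,0)->(5,0) | p3:(2,1)->(3,1)
Step 3: p0:(4,0)->(5,0) | p1:(3,5)->(4,5) | p2:(5,0)->(5,1) | p3:(3,1)->(4,1)

(5,0) (4,5) (5,1) (4,1)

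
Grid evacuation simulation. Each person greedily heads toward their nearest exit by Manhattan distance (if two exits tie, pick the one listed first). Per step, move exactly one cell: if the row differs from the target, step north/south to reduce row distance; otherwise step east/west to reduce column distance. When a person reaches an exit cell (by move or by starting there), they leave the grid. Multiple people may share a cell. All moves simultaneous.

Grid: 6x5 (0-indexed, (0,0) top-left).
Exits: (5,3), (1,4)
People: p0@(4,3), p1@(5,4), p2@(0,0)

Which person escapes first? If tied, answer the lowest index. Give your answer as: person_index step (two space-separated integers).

Step 1: p0:(4,3)->(5,3)->EXIT | p1:(5,4)->(5,3)->EXIT | p2:(0,0)->(1,0)
Step 2: p0:escaped | p1:escaped | p2:(1,0)->(1,1)
Step 3: p0:escaped | p1:escaped | p2:(1,1)->(1,2)
Step 4: p0:escaped | p1:escaped | p2:(1,2)->(1,3)
Step 5: p0:escaped | p1:escaped | p2:(1,3)->(1,4)->EXIT
Exit steps: [1, 1, 5]
First to escape: p0 at step 1

Answer: 0 1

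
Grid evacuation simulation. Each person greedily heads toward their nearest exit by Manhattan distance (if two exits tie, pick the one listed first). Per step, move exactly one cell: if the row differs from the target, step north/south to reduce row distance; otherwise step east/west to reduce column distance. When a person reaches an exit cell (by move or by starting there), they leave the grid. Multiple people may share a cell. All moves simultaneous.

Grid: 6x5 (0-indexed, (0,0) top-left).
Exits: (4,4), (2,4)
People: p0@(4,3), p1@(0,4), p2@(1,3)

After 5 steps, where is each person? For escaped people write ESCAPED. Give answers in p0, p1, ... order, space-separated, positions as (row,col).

Step 1: p0:(4,3)->(4,4)->EXIT | p1:(0,4)->(1,4) | p2:(1,3)->(2,3)
Step 2: p0:escaped | p1:(1,4)->(2,4)->EXIT | p2:(2,3)->(2,4)->EXIT

ESCAPED ESCAPED ESCAPED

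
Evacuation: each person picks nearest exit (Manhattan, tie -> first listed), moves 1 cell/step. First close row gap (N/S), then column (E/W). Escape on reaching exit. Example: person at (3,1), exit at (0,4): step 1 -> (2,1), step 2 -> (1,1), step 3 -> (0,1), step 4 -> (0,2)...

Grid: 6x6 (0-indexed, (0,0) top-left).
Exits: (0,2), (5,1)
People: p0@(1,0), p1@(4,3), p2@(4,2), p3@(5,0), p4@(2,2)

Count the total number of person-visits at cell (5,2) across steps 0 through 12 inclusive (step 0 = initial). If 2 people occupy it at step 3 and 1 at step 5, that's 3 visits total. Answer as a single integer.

Answer: 2

Derivation:
Step 0: p0@(1,0) p1@(4,3) p2@(4,2) p3@(5,0) p4@(2,2) -> at (5,2): 0 [-], cum=0
Step 1: p0@(0,0) p1@(5,3) p2@(5,2) p3@ESC p4@(1,2) -> at (5,2): 1 [p2], cum=1
Step 2: p0@(0,1) p1@(5,2) p2@ESC p3@ESC p4@ESC -> at (5,2): 1 [p1], cum=2
Step 3: p0@ESC p1@ESC p2@ESC p3@ESC p4@ESC -> at (5,2): 0 [-], cum=2
Total visits = 2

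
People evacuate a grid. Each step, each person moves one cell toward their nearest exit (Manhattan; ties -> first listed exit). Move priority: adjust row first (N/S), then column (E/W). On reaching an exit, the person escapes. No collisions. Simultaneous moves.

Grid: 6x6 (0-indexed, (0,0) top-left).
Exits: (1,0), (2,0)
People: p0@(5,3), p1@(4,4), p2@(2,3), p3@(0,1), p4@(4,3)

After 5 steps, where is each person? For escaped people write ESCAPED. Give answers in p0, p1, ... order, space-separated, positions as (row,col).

Step 1: p0:(5,3)->(4,3) | p1:(4,4)->(3,4) | p2:(2,3)->(2,2) | p3:(0,1)->(1,1) | p4:(4,3)->(3,3)
Step 2: p0:(4,3)->(3,3) | p1:(3,4)->(2,4) | p2:(2,2)->(2,1) | p3:(1,1)->(1,0)->EXIT | p4:(3,3)->(2,3)
Step 3: p0:(3,3)->(2,3) | p1:(2,4)->(2,3) | p2:(2,1)->(2,0)->EXIT | p3:escaped | p4:(2,3)->(2,2)
Step 4: p0:(2,3)->(2,2) | p1:(2,3)->(2,2) | p2:escaped | p3:escaped | p4:(2,2)->(2,1)
Step 5: p0:(2,2)->(2,1) | p1:(2,2)->(2,1) | p2:escaped | p3:escaped | p4:(2,1)->(2,0)->EXIT

(2,1) (2,1) ESCAPED ESCAPED ESCAPED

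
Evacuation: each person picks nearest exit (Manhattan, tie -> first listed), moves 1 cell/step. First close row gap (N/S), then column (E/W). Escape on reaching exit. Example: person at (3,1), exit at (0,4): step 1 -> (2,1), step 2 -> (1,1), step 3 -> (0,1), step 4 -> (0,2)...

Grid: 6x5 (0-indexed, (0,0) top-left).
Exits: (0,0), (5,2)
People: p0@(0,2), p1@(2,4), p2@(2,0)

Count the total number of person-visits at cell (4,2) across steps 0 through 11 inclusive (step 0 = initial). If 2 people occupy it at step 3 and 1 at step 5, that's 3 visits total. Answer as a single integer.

Step 0: p0@(0,2) p1@(2,4) p2@(2,0) -> at (4,2): 0 [-], cum=0
Step 1: p0@(0,1) p1@(3,4) p2@(1,0) -> at (4,2): 0 [-], cum=0
Step 2: p0@ESC p1@(4,4) p2@ESC -> at (4,2): 0 [-], cum=0
Step 3: p0@ESC p1@(5,4) p2@ESC -> at (4,2): 0 [-], cum=0
Step 4: p0@ESC p1@(5,3) p2@ESC -> at (4,2): 0 [-], cum=0
Step 5: p0@ESC p1@ESC p2@ESC -> at (4,2): 0 [-], cum=0
Total visits = 0

Answer: 0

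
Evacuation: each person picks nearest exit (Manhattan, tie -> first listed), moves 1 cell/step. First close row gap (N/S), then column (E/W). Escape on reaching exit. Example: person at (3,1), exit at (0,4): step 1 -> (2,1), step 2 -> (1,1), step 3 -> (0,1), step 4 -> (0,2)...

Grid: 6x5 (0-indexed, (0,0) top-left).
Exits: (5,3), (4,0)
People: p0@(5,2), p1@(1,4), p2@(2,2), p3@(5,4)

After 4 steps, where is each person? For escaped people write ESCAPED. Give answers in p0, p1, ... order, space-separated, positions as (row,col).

Step 1: p0:(5,2)->(5,3)->EXIT | p1:(1,4)->(2,4) | p2:(2,2)->(3,2) | p3:(5,4)->(5,3)->EXIT
Step 2: p0:escaped | p1:(2,4)->(3,4) | p2:(3,2)->(4,2) | p3:escaped
Step 3: p0:escaped | p1:(3,4)->(4,4) | p2:(4,2)->(5,2) | p3:escaped
Step 4: p0:escaped | p1:(4,4)->(5,4) | p2:(5,2)->(5,3)->EXIT | p3:escaped

ESCAPED (5,4) ESCAPED ESCAPED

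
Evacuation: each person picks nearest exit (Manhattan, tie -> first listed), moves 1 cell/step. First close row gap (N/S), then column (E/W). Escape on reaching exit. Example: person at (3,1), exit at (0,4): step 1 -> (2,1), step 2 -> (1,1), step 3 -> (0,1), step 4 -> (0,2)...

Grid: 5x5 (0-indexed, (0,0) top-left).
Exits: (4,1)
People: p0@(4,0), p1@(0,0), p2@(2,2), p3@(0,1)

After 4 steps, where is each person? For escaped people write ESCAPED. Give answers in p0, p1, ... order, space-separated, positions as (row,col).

Step 1: p0:(4,0)->(4,1)->EXIT | p1:(0,0)->(1,0) | p2:(2,2)->(3,2) | p3:(0,1)->(1,1)
Step 2: p0:escaped | p1:(1,0)->(2,0) | p2:(3,2)->(4,2) | p3:(1,1)->(2,1)
Step 3: p0:escaped | p1:(2,0)->(3,0) | p2:(4,2)->(4,1)->EXIT | p3:(2,1)->(3,1)
Step 4: p0:escaped | p1:(3,0)->(4,0) | p2:escaped | p3:(3,1)->(4,1)->EXIT

ESCAPED (4,0) ESCAPED ESCAPED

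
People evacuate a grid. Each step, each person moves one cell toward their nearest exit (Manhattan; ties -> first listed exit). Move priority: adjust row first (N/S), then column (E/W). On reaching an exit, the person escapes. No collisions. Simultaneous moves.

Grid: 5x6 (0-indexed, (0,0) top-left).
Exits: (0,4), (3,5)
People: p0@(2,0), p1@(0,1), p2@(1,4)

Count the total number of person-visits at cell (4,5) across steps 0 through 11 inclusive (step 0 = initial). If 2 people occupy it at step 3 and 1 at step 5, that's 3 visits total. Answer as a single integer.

Step 0: p0@(2,0) p1@(0,1) p2@(1,4) -> at (4,5): 0 [-], cum=0
Step 1: p0@(1,0) p1@(0,2) p2@ESC -> at (4,5): 0 [-], cum=0
Step 2: p0@(0,0) p1@(0,3) p2@ESC -> at (4,5): 0 [-], cum=0
Step 3: p0@(0,1) p1@ESC p2@ESC -> at (4,5): 0 [-], cum=0
Step 4: p0@(0,2) p1@ESC p2@ESC -> at (4,5): 0 [-], cum=0
Step 5: p0@(0,3) p1@ESC p2@ESC -> at (4,5): 0 [-], cum=0
Step 6: p0@ESC p1@ESC p2@ESC -> at (4,5): 0 [-], cum=0
Total visits = 0

Answer: 0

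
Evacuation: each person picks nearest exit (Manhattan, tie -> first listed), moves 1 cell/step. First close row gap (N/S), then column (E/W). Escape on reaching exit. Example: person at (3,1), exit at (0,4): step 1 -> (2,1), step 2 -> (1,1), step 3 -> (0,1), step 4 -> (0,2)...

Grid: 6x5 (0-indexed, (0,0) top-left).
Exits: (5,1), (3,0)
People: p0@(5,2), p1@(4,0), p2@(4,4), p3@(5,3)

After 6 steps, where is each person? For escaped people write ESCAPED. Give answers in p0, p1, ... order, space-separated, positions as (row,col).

Step 1: p0:(5,2)->(5,1)->EXIT | p1:(4,0)->(3,0)->EXIT | p2:(4,4)->(5,4) | p3:(5,3)->(5,2)
Step 2: p0:escaped | p1:escaped | p2:(5,4)->(5,3) | p3:(5,2)->(5,1)->EXIT
Step 3: p0:escaped | p1:escaped | p2:(5,3)->(5,2) | p3:escaped
Step 4: p0:escaped | p1:escaped | p2:(5,2)->(5,1)->EXIT | p3:escaped

ESCAPED ESCAPED ESCAPED ESCAPED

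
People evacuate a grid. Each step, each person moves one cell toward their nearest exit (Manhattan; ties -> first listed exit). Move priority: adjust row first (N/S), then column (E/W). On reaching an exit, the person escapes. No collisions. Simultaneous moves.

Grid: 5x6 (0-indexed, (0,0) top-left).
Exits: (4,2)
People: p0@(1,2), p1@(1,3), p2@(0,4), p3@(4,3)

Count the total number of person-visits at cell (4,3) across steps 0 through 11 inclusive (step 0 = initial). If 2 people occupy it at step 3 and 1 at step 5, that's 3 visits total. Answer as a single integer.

Step 0: p0@(1,2) p1@(1,3) p2@(0,4) p3@(4,3) -> at (4,3): 1 [p3], cum=1
Step 1: p0@(2,2) p1@(2,3) p2@(1,4) p3@ESC -> at (4,3): 0 [-], cum=1
Step 2: p0@(3,2) p1@(3,3) p2@(2,4) p3@ESC -> at (4,3): 0 [-], cum=1
Step 3: p0@ESC p1@(4,3) p2@(3,4) p3@ESC -> at (4,3): 1 [p1], cum=2
Step 4: p0@ESC p1@ESC p2@(4,4) p3@ESC -> at (4,3): 0 [-], cum=2
Step 5: p0@ESC p1@ESC p2@(4,3) p3@ESC -> at (4,3): 1 [p2], cum=3
Step 6: p0@ESC p1@ESC p2@ESC p3@ESC -> at (4,3): 0 [-], cum=3
Total visits = 3

Answer: 3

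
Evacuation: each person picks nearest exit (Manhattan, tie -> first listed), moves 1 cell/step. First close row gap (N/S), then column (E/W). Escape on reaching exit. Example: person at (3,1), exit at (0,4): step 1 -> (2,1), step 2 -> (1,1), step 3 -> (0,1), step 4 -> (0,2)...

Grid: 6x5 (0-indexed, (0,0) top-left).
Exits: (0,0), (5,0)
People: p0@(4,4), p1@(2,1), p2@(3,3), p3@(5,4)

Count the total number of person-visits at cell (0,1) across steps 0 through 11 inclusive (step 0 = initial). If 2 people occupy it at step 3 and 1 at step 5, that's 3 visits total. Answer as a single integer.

Step 0: p0@(4,4) p1@(2,1) p2@(3,3) p3@(5,4) -> at (0,1): 0 [-], cum=0
Step 1: p0@(5,4) p1@(1,1) p2@(4,3) p3@(5,3) -> at (0,1): 0 [-], cum=0
Step 2: p0@(5,3) p1@(0,1) p2@(5,3) p3@(5,2) -> at (0,1): 1 [p1], cum=1
Step 3: p0@(5,2) p1@ESC p2@(5,2) p3@(5,1) -> at (0,1): 0 [-], cum=1
Step 4: p0@(5,1) p1@ESC p2@(5,1) p3@ESC -> at (0,1): 0 [-], cum=1
Step 5: p0@ESC p1@ESC p2@ESC p3@ESC -> at (0,1): 0 [-], cum=1
Total visits = 1

Answer: 1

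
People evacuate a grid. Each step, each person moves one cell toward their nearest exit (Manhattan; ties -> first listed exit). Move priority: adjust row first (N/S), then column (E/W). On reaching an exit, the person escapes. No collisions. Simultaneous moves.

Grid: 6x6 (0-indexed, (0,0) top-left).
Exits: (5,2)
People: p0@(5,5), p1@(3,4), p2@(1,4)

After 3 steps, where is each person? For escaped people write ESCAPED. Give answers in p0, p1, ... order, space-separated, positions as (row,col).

Step 1: p0:(5,5)->(5,4) | p1:(3,4)->(4,4) | p2:(1,4)->(2,4)
Step 2: p0:(5,4)->(5,3) | p1:(4,4)->(5,4) | p2:(2,4)->(3,4)
Step 3: p0:(5,3)->(5,2)->EXIT | p1:(5,4)->(5,3) | p2:(3,4)->(4,4)

ESCAPED (5,3) (4,4)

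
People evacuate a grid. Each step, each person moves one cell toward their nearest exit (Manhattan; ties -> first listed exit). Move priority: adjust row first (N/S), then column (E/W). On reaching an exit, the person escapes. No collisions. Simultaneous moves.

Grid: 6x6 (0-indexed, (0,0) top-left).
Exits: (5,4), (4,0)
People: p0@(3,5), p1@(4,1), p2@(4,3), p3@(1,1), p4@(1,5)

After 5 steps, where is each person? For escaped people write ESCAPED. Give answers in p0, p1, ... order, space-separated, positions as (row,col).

Step 1: p0:(3,5)->(4,5) | p1:(4,1)->(4,0)->EXIT | p2:(4,3)->(5,3) | p3:(1,1)->(2,1) | p4:(1,5)->(2,5)
Step 2: p0:(4,5)->(5,5) | p1:escaped | p2:(5,3)->(5,4)->EXIT | p3:(2,1)->(3,1) | p4:(2,5)->(3,5)
Step 3: p0:(5,5)->(5,4)->EXIT | p1:escaped | p2:escaped | p3:(3,1)->(4,1) | p4:(3,5)->(4,5)
Step 4: p0:escaped | p1:escaped | p2:escaped | p3:(4,1)->(4,0)->EXIT | p4:(4,5)->(5,5)
Step 5: p0:escaped | p1:escaped | p2:escaped | p3:escaped | p4:(5,5)->(5,4)->EXIT

ESCAPED ESCAPED ESCAPED ESCAPED ESCAPED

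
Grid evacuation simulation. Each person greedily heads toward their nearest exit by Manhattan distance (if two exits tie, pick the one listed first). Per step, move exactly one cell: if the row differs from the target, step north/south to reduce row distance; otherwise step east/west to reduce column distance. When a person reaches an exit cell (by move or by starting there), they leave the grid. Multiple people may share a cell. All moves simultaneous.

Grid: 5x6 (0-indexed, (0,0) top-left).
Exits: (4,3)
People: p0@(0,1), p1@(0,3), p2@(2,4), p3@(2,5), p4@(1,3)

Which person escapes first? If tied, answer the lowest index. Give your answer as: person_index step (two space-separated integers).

Answer: 2 3

Derivation:
Step 1: p0:(0,1)->(1,1) | p1:(0,3)->(1,3) | p2:(2,4)->(3,4) | p3:(2,5)->(3,5) | p4:(1,3)->(2,3)
Step 2: p0:(1,1)->(2,1) | p1:(1,3)->(2,3) | p2:(3,4)->(4,4) | p3:(3,5)->(4,5) | p4:(2,3)->(3,3)
Step 3: p0:(2,1)->(3,1) | p1:(2,3)->(3,3) | p2:(4,4)->(4,3)->EXIT | p3:(4,5)->(4,4) | p4:(3,3)->(4,3)->EXIT
Step 4: p0:(3,1)->(4,1) | p1:(3,3)->(4,3)->EXIT | p2:escaped | p3:(4,4)->(4,3)->EXIT | p4:escaped
Step 5: p0:(4,1)->(4,2) | p1:escaped | p2:escaped | p3:escaped | p4:escaped
Step 6: p0:(4,2)->(4,3)->EXIT | p1:escaped | p2:escaped | p3:escaped | p4:escaped
Exit steps: [6, 4, 3, 4, 3]
First to escape: p2 at step 3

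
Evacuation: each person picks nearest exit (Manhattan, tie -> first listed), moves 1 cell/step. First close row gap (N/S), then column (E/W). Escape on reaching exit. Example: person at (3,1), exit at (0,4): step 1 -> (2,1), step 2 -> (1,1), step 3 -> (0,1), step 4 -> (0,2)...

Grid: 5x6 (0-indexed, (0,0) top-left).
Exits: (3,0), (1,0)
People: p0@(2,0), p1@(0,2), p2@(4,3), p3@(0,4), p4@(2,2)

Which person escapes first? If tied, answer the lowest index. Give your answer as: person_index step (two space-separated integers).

Answer: 0 1

Derivation:
Step 1: p0:(2,0)->(3,0)->EXIT | p1:(0,2)->(1,2) | p2:(4,3)->(3,3) | p3:(0,4)->(1,4) | p4:(2,2)->(3,2)
Step 2: p0:escaped | p1:(1,2)->(1,1) | p2:(3,3)->(3,2) | p3:(1,4)->(1,3) | p4:(3,2)->(3,1)
Step 3: p0:escaped | p1:(1,1)->(1,0)->EXIT | p2:(3,2)->(3,1) | p3:(1,3)->(1,2) | p4:(3,1)->(3,0)->EXIT
Step 4: p0:escaped | p1:escaped | p2:(3,1)->(3,0)->EXIT | p3:(1,2)->(1,1) | p4:escaped
Step 5: p0:escaped | p1:escaped | p2:escaped | p3:(1,1)->(1,0)->EXIT | p4:escaped
Exit steps: [1, 3, 4, 5, 3]
First to escape: p0 at step 1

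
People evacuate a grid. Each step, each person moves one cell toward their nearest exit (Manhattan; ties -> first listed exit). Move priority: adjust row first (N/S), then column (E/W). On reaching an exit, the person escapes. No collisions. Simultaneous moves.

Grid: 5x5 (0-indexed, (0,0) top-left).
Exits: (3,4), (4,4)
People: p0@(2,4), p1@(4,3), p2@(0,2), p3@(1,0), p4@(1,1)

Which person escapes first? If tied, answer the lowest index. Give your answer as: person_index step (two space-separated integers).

Step 1: p0:(2,4)->(3,4)->EXIT | p1:(4,3)->(4,4)->EXIT | p2:(0,2)->(1,2) | p3:(1,0)->(2,0) | p4:(1,1)->(2,1)
Step 2: p0:escaped | p1:escaped | p2:(1,2)->(2,2) | p3:(2,0)->(3,0) | p4:(2,1)->(3,1)
Step 3: p0:escaped | p1:escaped | p2:(2,2)->(3,2) | p3:(3,0)->(3,1) | p4:(3,1)->(3,2)
Step 4: p0:escaped | p1:escaped | p2:(3,2)->(3,3) | p3:(3,1)->(3,2) | p4:(3,2)->(3,3)
Step 5: p0:escaped | p1:escaped | p2:(3,3)->(3,4)->EXIT | p3:(3,2)->(3,3) | p4:(3,3)->(3,4)->EXIT
Step 6: p0:escaped | p1:escaped | p2:escaped | p3:(3,3)->(3,4)->EXIT | p4:escaped
Exit steps: [1, 1, 5, 6, 5]
First to escape: p0 at step 1

Answer: 0 1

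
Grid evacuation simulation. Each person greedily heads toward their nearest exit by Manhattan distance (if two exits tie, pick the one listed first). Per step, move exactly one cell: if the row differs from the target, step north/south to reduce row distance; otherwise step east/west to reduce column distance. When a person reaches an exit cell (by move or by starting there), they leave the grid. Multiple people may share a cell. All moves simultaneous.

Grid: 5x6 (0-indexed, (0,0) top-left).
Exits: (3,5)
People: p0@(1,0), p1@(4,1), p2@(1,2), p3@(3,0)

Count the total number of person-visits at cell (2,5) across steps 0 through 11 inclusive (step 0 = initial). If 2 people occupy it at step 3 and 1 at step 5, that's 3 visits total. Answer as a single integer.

Answer: 0

Derivation:
Step 0: p0@(1,0) p1@(4,1) p2@(1,2) p3@(3,0) -> at (2,5): 0 [-], cum=0
Step 1: p0@(2,0) p1@(3,1) p2@(2,2) p3@(3,1) -> at (2,5): 0 [-], cum=0
Step 2: p0@(3,0) p1@(3,2) p2@(3,2) p3@(3,2) -> at (2,5): 0 [-], cum=0
Step 3: p0@(3,1) p1@(3,3) p2@(3,3) p3@(3,3) -> at (2,5): 0 [-], cum=0
Step 4: p0@(3,2) p1@(3,4) p2@(3,4) p3@(3,4) -> at (2,5): 0 [-], cum=0
Step 5: p0@(3,3) p1@ESC p2@ESC p3@ESC -> at (2,5): 0 [-], cum=0
Step 6: p0@(3,4) p1@ESC p2@ESC p3@ESC -> at (2,5): 0 [-], cum=0
Step 7: p0@ESC p1@ESC p2@ESC p3@ESC -> at (2,5): 0 [-], cum=0
Total visits = 0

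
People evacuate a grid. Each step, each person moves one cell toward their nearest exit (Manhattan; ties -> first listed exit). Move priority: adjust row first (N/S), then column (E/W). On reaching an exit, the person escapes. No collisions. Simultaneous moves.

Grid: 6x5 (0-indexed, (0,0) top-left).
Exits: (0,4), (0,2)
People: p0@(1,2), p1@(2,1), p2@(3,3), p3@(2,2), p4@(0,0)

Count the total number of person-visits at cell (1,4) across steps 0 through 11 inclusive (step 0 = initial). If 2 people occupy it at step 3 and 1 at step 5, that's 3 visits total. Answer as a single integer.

Step 0: p0@(1,2) p1@(2,1) p2@(3,3) p3@(2,2) p4@(0,0) -> at (1,4): 0 [-], cum=0
Step 1: p0@ESC p1@(1,1) p2@(2,3) p3@(1,2) p4@(0,1) -> at (1,4): 0 [-], cum=0
Step 2: p0@ESC p1@(0,1) p2@(1,3) p3@ESC p4@ESC -> at (1,4): 0 [-], cum=0
Step 3: p0@ESC p1@ESC p2@(0,3) p3@ESC p4@ESC -> at (1,4): 0 [-], cum=0
Step 4: p0@ESC p1@ESC p2@ESC p3@ESC p4@ESC -> at (1,4): 0 [-], cum=0
Total visits = 0

Answer: 0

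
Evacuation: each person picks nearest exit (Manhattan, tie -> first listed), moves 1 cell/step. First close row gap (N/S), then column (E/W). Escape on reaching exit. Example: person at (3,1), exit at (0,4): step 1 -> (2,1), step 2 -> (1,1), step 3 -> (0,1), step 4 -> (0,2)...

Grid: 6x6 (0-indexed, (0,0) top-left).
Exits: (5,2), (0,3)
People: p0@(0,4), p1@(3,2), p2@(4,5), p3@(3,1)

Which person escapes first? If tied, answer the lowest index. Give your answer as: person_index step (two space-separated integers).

Step 1: p0:(0,4)->(0,3)->EXIT | p1:(3,2)->(4,2) | p2:(4,5)->(5,5) | p3:(3,1)->(4,1)
Step 2: p0:escaped | p1:(4,2)->(5,2)->EXIT | p2:(5,5)->(5,4) | p3:(4,1)->(5,1)
Step 3: p0:escaped | p1:escaped | p2:(5,4)->(5,3) | p3:(5,1)->(5,2)->EXIT
Step 4: p0:escaped | p1:escaped | p2:(5,3)->(5,2)->EXIT | p3:escaped
Exit steps: [1, 2, 4, 3]
First to escape: p0 at step 1

Answer: 0 1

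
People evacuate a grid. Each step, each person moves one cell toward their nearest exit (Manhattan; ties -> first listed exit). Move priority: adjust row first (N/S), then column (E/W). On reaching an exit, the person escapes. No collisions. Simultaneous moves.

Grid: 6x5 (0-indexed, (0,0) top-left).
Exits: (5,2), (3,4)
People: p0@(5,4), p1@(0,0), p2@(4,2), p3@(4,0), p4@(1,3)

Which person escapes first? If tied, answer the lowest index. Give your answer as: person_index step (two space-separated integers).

Answer: 2 1

Derivation:
Step 1: p0:(5,4)->(5,3) | p1:(0,0)->(1,0) | p2:(4,2)->(5,2)->EXIT | p3:(4,0)->(5,0) | p4:(1,3)->(2,3)
Step 2: p0:(5,3)->(5,2)->EXIT | p1:(1,0)->(2,0) | p2:escaped | p3:(5,0)->(5,1) | p4:(2,3)->(3,3)
Step 3: p0:escaped | p1:(2,0)->(3,0) | p2:escaped | p3:(5,1)->(5,2)->EXIT | p4:(3,3)->(3,4)->EXIT
Step 4: p0:escaped | p1:(3,0)->(4,0) | p2:escaped | p3:escaped | p4:escaped
Step 5: p0:escaped | p1:(4,0)->(5,0) | p2:escaped | p3:escaped | p4:escaped
Step 6: p0:escaped | p1:(5,0)->(5,1) | p2:escaped | p3:escaped | p4:escaped
Step 7: p0:escaped | p1:(5,1)->(5,2)->EXIT | p2:escaped | p3:escaped | p4:escaped
Exit steps: [2, 7, 1, 3, 3]
First to escape: p2 at step 1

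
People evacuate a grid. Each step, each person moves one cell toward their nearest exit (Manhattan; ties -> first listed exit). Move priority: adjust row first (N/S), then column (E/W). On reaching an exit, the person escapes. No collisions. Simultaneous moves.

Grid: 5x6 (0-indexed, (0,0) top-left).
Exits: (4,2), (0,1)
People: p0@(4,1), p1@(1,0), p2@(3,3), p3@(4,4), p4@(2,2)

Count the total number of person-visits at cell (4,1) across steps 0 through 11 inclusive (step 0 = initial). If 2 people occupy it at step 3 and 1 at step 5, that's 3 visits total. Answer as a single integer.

Answer: 1

Derivation:
Step 0: p0@(4,1) p1@(1,0) p2@(3,3) p3@(4,4) p4@(2,2) -> at (4,1): 1 [p0], cum=1
Step 1: p0@ESC p1@(0,0) p2@(4,3) p3@(4,3) p4@(3,2) -> at (4,1): 0 [-], cum=1
Step 2: p0@ESC p1@ESC p2@ESC p3@ESC p4@ESC -> at (4,1): 0 [-], cum=1
Total visits = 1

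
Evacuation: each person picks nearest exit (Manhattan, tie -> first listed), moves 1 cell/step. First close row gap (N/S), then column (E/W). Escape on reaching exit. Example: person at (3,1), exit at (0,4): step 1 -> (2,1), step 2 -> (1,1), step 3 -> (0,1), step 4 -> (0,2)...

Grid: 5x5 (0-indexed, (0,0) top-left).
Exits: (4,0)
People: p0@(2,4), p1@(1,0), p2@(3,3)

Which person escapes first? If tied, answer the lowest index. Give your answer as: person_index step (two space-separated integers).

Answer: 1 3

Derivation:
Step 1: p0:(2,4)->(3,4) | p1:(1,0)->(2,0) | p2:(3,3)->(4,3)
Step 2: p0:(3,4)->(4,4) | p1:(2,0)->(3,0) | p2:(4,3)->(4,2)
Step 3: p0:(4,4)->(4,3) | p1:(3,0)->(4,0)->EXIT | p2:(4,2)->(4,1)
Step 4: p0:(4,3)->(4,2) | p1:escaped | p2:(4,1)->(4,0)->EXIT
Step 5: p0:(4,2)->(4,1) | p1:escaped | p2:escaped
Step 6: p0:(4,1)->(4,0)->EXIT | p1:escaped | p2:escaped
Exit steps: [6, 3, 4]
First to escape: p1 at step 3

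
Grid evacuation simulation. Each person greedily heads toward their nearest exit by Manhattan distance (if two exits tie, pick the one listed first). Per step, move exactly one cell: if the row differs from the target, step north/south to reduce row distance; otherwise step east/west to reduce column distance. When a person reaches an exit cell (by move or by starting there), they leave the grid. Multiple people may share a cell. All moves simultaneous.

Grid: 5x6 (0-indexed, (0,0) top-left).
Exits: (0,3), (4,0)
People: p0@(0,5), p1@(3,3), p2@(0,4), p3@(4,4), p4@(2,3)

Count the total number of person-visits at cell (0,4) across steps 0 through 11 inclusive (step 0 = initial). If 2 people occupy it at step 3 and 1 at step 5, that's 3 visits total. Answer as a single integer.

Answer: 2

Derivation:
Step 0: p0@(0,5) p1@(3,3) p2@(0,4) p3@(4,4) p4@(2,3) -> at (0,4): 1 [p2], cum=1
Step 1: p0@(0,4) p1@(2,3) p2@ESC p3@(4,3) p4@(1,3) -> at (0,4): 1 [p0], cum=2
Step 2: p0@ESC p1@(1,3) p2@ESC p3@(4,2) p4@ESC -> at (0,4): 0 [-], cum=2
Step 3: p0@ESC p1@ESC p2@ESC p3@(4,1) p4@ESC -> at (0,4): 0 [-], cum=2
Step 4: p0@ESC p1@ESC p2@ESC p3@ESC p4@ESC -> at (0,4): 0 [-], cum=2
Total visits = 2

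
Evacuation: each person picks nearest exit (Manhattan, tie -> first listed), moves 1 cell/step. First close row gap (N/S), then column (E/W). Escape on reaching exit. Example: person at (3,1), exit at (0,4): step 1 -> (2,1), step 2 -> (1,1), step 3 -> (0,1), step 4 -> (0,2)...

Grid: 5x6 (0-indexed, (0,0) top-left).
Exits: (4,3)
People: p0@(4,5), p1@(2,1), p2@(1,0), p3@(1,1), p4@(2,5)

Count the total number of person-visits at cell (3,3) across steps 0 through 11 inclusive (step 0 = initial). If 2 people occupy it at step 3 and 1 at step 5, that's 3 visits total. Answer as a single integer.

Step 0: p0@(4,5) p1@(2,1) p2@(1,0) p3@(1,1) p4@(2,5) -> at (3,3): 0 [-], cum=0
Step 1: p0@(4,4) p1@(3,1) p2@(2,0) p3@(2,1) p4@(3,5) -> at (3,3): 0 [-], cum=0
Step 2: p0@ESC p1@(4,1) p2@(3,0) p3@(3,1) p4@(4,5) -> at (3,3): 0 [-], cum=0
Step 3: p0@ESC p1@(4,2) p2@(4,0) p3@(4,1) p4@(4,4) -> at (3,3): 0 [-], cum=0
Step 4: p0@ESC p1@ESC p2@(4,1) p3@(4,2) p4@ESC -> at (3,3): 0 [-], cum=0
Step 5: p0@ESC p1@ESC p2@(4,2) p3@ESC p4@ESC -> at (3,3): 0 [-], cum=0
Step 6: p0@ESC p1@ESC p2@ESC p3@ESC p4@ESC -> at (3,3): 0 [-], cum=0
Total visits = 0

Answer: 0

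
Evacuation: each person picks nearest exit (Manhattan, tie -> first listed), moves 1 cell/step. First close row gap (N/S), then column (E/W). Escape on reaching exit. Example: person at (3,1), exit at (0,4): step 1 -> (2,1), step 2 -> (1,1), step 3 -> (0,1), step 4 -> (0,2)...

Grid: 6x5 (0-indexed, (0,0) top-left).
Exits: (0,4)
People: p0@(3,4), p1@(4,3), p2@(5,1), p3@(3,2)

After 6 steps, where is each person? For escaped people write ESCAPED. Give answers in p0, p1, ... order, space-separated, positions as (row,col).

Step 1: p0:(3,4)->(2,4) | p1:(4,3)->(3,3) | p2:(5,1)->(4,1) | p3:(3,2)->(2,2)
Step 2: p0:(2,4)->(1,4) | p1:(3,3)->(2,3) | p2:(4,1)->(3,1) | p3:(2,2)->(1,2)
Step 3: p0:(1,4)->(0,4)->EXIT | p1:(2,3)->(1,3) | p2:(3,1)->(2,1) | p3:(1,2)->(0,2)
Step 4: p0:escaped | p1:(1,3)->(0,3) | p2:(2,1)->(1,1) | p3:(0,2)->(0,3)
Step 5: p0:escaped | p1:(0,3)->(0,4)->EXIT | p2:(1,1)->(0,1) | p3:(0,3)->(0,4)->EXIT
Step 6: p0:escaped | p1:escaped | p2:(0,1)->(0,2) | p3:escaped

ESCAPED ESCAPED (0,2) ESCAPED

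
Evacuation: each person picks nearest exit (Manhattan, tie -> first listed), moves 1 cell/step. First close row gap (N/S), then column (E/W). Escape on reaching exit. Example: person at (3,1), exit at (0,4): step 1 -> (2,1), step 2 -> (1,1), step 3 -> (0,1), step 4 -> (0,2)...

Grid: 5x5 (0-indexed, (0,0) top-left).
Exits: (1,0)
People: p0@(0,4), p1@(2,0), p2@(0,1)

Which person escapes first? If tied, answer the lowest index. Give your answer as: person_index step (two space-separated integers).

Step 1: p0:(0,4)->(1,4) | p1:(2,0)->(1,0)->EXIT | p2:(0,1)->(1,1)
Step 2: p0:(1,4)->(1,3) | p1:escaped | p2:(1,1)->(1,0)->EXIT
Step 3: p0:(1,3)->(1,2) | p1:escaped | p2:escaped
Step 4: p0:(1,2)->(1,1) | p1:escaped | p2:escaped
Step 5: p0:(1,1)->(1,0)->EXIT | p1:escaped | p2:escaped
Exit steps: [5, 1, 2]
First to escape: p1 at step 1

Answer: 1 1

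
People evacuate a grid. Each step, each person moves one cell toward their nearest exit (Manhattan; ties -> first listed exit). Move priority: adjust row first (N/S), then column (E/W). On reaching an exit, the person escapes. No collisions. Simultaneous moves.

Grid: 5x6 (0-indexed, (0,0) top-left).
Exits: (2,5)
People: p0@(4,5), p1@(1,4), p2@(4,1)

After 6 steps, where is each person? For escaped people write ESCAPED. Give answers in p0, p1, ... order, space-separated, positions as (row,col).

Step 1: p0:(4,5)->(3,5) | p1:(1,4)->(2,4) | p2:(4,1)->(3,1)
Step 2: p0:(3,5)->(2,5)->EXIT | p1:(2,4)->(2,5)->EXIT | p2:(3,1)->(2,1)
Step 3: p0:escaped | p1:escaped | p2:(2,1)->(2,2)
Step 4: p0:escaped | p1:escaped | p2:(2,2)->(2,3)
Step 5: p0:escaped | p1:escaped | p2:(2,3)->(2,4)
Step 6: p0:escaped | p1:escaped | p2:(2,4)->(2,5)->EXIT

ESCAPED ESCAPED ESCAPED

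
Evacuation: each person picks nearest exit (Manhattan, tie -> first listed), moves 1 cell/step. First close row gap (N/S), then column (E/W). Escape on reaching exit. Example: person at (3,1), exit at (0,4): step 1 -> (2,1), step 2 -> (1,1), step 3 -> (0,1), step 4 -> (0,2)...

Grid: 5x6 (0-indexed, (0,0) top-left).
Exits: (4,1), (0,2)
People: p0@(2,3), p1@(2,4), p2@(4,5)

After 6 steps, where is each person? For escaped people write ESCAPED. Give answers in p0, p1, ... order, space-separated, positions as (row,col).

Step 1: p0:(2,3)->(1,3) | p1:(2,4)->(1,4) | p2:(4,5)->(4,4)
Step 2: p0:(1,3)->(0,3) | p1:(1,4)->(0,4) | p2:(4,4)->(4,3)
Step 3: p0:(0,3)->(0,2)->EXIT | p1:(0,4)->(0,3) | p2:(4,3)->(4,2)
Step 4: p0:escaped | p1:(0,3)->(0,2)->EXIT | p2:(4,2)->(4,1)->EXIT

ESCAPED ESCAPED ESCAPED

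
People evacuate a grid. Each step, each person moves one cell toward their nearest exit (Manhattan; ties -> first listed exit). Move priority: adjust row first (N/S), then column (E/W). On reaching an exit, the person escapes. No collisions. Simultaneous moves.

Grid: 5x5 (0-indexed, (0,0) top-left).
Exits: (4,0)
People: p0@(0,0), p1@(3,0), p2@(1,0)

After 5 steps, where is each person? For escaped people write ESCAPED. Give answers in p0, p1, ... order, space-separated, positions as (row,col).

Step 1: p0:(0,0)->(1,0) | p1:(3,0)->(4,0)->EXIT | p2:(1,0)->(2,0)
Step 2: p0:(1,0)->(2,0) | p1:escaped | p2:(2,0)->(3,0)
Step 3: p0:(2,0)->(3,0) | p1:escaped | p2:(3,0)->(4,0)->EXIT
Step 4: p0:(3,0)->(4,0)->EXIT | p1:escaped | p2:escaped

ESCAPED ESCAPED ESCAPED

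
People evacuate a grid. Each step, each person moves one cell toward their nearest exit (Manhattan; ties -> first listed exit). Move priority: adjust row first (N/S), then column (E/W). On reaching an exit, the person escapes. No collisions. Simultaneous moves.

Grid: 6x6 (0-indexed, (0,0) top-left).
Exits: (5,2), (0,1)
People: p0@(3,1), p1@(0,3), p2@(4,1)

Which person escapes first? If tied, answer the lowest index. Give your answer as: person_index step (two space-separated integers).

Answer: 1 2

Derivation:
Step 1: p0:(3,1)->(4,1) | p1:(0,3)->(0,2) | p2:(4,1)->(5,1)
Step 2: p0:(4,1)->(5,1) | p1:(0,2)->(0,1)->EXIT | p2:(5,1)->(5,2)->EXIT
Step 3: p0:(5,1)->(5,2)->EXIT | p1:escaped | p2:escaped
Exit steps: [3, 2, 2]
First to escape: p1 at step 2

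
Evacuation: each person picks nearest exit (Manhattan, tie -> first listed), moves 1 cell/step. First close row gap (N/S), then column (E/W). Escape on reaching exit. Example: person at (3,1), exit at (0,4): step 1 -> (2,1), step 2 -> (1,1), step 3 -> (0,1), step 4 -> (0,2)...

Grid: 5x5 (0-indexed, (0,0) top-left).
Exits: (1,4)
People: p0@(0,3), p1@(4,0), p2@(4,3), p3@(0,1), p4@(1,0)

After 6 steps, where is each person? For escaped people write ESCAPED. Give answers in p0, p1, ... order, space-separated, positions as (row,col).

Step 1: p0:(0,3)->(1,3) | p1:(4,0)->(3,0) | p2:(4,3)->(3,3) | p3:(0,1)->(1,1) | p4:(1,0)->(1,1)
Step 2: p0:(1,3)->(1,4)->EXIT | p1:(3,0)->(2,0) | p2:(3,3)->(2,3) | p3:(1,1)->(1,2) | p4:(1,1)->(1,2)
Step 3: p0:escaped | p1:(2,0)->(1,0) | p2:(2,3)->(1,3) | p3:(1,2)->(1,3) | p4:(1,2)->(1,3)
Step 4: p0:escaped | p1:(1,0)->(1,1) | p2:(1,3)->(1,4)->EXIT | p3:(1,3)->(1,4)->EXIT | p4:(1,3)->(1,4)->EXIT
Step 5: p0:escaped | p1:(1,1)->(1,2) | p2:escaped | p3:escaped | p4:escaped
Step 6: p0:escaped | p1:(1,2)->(1,3) | p2:escaped | p3:escaped | p4:escaped

ESCAPED (1,3) ESCAPED ESCAPED ESCAPED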